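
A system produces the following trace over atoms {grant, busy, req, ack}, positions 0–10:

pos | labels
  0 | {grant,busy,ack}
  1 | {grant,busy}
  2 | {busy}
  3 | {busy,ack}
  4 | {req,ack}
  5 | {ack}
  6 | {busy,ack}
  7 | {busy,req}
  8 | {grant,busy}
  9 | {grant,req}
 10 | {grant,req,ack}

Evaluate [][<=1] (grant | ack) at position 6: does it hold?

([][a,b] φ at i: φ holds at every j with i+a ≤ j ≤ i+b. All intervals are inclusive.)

Check (grant | ack) at every j in [6,7]:
  j=6: true
  j=7: false
Fails at j=7 → formula fails.

Does not hold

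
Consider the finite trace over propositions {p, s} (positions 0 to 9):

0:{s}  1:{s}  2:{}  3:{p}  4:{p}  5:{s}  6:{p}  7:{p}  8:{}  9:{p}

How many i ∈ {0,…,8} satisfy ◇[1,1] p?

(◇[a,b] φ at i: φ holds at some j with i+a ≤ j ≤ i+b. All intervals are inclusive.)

Evaluate at each i in [0,8]:
  i=0: ✗ (none in [1,1])
  i=1: ✗ (none in [2,2])
  i=2: ✓ (witness j=3)
  i=3: ✓ (witness j=4)
  i=4: ✗ (none in [5,5])
  i=5: ✓ (witness j=6)
  i=6: ✓ (witness j=7)
  i=7: ✗ (none in [8,8])
  i=8: ✓ (witness j=9)
Positions where it holds: {2, 3, 5, 6, 8} → 5.

5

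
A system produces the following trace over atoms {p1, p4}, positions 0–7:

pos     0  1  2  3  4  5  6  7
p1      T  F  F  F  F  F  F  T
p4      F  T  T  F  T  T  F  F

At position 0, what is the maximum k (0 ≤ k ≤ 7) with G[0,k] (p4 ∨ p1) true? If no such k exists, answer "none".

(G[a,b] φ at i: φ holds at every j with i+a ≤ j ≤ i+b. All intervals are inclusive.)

(p4 ∨ p1) must hold from j=0 onward; find where it first fails.
  j=0: holds
  j=1: holds
  j=2: holds
  j=3: fails
Holds on [0,2], so largest k = 2.

2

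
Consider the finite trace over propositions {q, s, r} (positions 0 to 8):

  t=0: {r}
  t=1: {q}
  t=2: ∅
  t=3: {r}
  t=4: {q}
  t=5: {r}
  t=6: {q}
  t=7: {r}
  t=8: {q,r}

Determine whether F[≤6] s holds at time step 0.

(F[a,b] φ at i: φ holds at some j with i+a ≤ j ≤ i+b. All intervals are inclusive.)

Check s at each j in [0,6]:
  j=0: false
  j=1: false
  j=2: false
  j=3: false
  j=4: false
  j=5: false
  j=6: false
No position in the window satisfies it → formula fails.

Does not hold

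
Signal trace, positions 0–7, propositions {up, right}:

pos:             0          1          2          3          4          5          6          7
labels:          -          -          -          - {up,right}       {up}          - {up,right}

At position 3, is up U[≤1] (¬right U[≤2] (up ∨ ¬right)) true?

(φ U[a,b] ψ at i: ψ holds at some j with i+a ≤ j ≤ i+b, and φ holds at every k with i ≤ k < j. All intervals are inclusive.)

Need some j in [3,4] with (¬right U[≤2] (up ∨ ¬right)), and up at every k in [3,j-1].
  j=3: (¬right U[≤2] (up ∨ ¬right)) holds; no prefix to check → satisfied.

Yes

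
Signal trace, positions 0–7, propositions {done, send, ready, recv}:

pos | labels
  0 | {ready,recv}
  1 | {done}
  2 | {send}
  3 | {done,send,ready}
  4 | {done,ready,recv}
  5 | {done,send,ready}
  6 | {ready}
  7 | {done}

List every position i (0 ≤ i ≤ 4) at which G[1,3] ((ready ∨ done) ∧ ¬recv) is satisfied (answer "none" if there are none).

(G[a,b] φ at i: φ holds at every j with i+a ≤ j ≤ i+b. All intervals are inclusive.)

4

Evaluate at each i in [0,4]:
  i=0: ✗ (fails at j=2)
  i=1: ✗ (fails at j=2)
  i=2: ✗ (fails at j=4)
  i=3: ✗ (fails at j=4)
  i=4: ✓ (all of [5,7])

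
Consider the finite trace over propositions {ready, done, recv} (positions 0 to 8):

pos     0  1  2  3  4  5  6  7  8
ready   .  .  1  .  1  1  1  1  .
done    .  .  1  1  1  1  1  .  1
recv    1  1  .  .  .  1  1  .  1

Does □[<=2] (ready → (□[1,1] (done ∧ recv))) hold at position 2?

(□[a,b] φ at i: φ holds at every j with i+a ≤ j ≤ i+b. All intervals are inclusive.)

No

Check (ready → (□[1,1] (done ∧ recv))) at every j in [2,4]:
  j=2: antecedent true; consequent fails at 3 → ✗
  j=3: antecedent false → ✓
  j=4: antecedent true; consequent holds on [5,5] → ✓
Fails at j=2 → formula fails.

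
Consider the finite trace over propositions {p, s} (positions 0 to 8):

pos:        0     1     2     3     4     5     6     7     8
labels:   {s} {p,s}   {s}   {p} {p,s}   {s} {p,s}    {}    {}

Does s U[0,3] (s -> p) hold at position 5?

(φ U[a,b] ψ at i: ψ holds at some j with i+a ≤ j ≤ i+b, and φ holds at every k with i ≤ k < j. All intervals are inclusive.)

Yes

Need some j in [5,8] with (s -> p), and s at every k in [5,j-1].
  j=5: (s -> p) false.
  j=6: (s -> p) holds; s holds at every k in [5,5] → satisfied.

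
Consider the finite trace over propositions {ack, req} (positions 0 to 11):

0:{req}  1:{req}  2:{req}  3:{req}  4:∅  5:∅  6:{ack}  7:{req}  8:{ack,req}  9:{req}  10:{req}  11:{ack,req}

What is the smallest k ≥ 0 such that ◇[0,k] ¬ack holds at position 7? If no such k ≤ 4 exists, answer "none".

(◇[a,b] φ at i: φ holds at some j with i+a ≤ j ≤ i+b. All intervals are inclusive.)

0

Scan j = 7,8,… for ¬ack:
  j=7: holds
First hit at j=7, so smallest k = 7-7 = 0.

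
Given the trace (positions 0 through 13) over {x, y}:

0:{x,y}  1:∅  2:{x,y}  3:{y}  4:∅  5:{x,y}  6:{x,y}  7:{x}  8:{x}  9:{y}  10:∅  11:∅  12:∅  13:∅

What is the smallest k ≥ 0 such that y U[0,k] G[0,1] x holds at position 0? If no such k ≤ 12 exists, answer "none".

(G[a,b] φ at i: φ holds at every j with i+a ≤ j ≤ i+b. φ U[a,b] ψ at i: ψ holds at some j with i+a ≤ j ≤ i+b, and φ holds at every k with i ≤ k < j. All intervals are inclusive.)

none

Need earliest j ≥ 0 with G[0,1] x, and y at every k in [0,j-1].
  j=0: rhs fails.
  j=1: rhs fails.
  j=2: rhs fails.
  j=3: rhs fails.
  j=4: rhs fails.
  j=5: rhs holds but lhs fails at k=1.
  j=6: rhs holds but lhs fails at k=1.
  j=7: rhs holds but lhs fails at k=1.
  j=8: rhs fails.
  j=9: rhs fails.
  j=10: rhs fails.
  j=11: rhs fails.
  j=12: rhs fails.
No witness within the range → none.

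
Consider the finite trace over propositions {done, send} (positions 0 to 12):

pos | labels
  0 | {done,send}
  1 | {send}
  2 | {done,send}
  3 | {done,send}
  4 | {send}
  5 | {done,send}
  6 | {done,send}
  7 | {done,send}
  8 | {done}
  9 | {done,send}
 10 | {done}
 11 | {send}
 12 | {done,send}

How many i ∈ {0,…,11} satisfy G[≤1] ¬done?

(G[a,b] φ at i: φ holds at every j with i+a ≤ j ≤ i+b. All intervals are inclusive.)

0

Evaluate at each i in [0,11]:
  i=0: ✗ (fails at j=0)
  i=1: ✗ (fails at j=2)
  i=2: ✗ (fails at j=2)
  i=3: ✗ (fails at j=3)
  i=4: ✗ (fails at j=5)
  i=5: ✗ (fails at j=5)
  i=6: ✗ (fails at j=6)
  i=7: ✗ (fails at j=7)
  i=8: ✗ (fails at j=8)
  i=9: ✗ (fails at j=9)
  i=10: ✗ (fails at j=10)
  i=11: ✗ (fails at j=12)
Positions where it holds: {} → 0.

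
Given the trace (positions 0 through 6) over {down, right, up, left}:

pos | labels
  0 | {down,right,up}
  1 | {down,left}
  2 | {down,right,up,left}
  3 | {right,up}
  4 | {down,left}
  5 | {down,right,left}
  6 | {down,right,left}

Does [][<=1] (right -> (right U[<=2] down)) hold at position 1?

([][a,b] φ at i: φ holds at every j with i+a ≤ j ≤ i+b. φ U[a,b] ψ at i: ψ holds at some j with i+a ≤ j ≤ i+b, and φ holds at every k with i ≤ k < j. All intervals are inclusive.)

Yes

Check (right -> (right U[<=2] down)) at every j in [1,2]:
  j=1: antecedent false → ✓
  j=2: antecedent true; consequent holds → ✓
All positions satisfy it → formula holds.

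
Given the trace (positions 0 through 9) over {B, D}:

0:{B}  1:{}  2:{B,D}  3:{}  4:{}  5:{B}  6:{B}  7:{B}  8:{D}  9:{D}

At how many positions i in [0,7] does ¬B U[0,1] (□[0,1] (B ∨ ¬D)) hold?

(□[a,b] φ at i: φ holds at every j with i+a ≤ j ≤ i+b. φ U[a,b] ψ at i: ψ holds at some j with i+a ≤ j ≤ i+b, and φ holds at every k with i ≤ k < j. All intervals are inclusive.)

7

Evaluate at each i in [0,7]:
  i=0: ✓ (rhs at j=0)
  i=1: ✓ (rhs at j=1)
  i=2: ✓ (rhs at j=2)
  i=3: ✓ (rhs at j=3)
  i=4: ✓ (rhs at j=4)
  i=5: ✓ (rhs at j=5)
  i=6: ✓ (rhs at j=6)
  i=7: ✗ (no rhs in [7,8])
Positions where it holds: {0, 1, 2, 3, 4, 5, 6} → 7.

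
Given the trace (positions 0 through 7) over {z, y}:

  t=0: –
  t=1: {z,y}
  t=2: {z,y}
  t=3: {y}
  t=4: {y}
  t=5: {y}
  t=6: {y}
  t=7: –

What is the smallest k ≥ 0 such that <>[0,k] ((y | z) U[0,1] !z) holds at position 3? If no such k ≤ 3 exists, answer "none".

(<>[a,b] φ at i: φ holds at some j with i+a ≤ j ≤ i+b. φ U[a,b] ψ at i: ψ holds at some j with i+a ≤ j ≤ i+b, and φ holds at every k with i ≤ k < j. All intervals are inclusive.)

Scan j = 3,4,… for ((y | z) U[0,1] !z):
  j=3: holds
First hit at j=3, so smallest k = 3-3 = 0.

0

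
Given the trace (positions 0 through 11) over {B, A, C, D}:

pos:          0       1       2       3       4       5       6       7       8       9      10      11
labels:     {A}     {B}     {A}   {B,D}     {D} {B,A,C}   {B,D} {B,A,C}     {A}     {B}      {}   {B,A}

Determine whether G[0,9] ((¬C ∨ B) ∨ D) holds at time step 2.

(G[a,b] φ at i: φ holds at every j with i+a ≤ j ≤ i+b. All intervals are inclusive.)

Check ((¬C ∨ B) ∨ D) at every j in [2,11]:
  j=2: true
  j=3: true
  j=4: true
  j=5: true
  j=6: true
  j=7: true
  j=8: true
  j=9: true
  j=10: true
  j=11: true
All positions satisfy it → formula holds.

Holds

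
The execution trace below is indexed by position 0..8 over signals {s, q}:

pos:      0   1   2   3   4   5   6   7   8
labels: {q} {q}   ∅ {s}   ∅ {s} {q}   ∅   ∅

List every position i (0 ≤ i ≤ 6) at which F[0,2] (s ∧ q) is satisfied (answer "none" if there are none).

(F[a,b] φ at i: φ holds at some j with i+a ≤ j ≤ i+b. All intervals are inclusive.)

none

Evaluate at each i in [0,6]:
  i=0: ✗ (none in [0,2])
  i=1: ✗ (none in [1,3])
  i=2: ✗ (none in [2,4])
  i=3: ✗ (none in [3,5])
  i=4: ✗ (none in [4,6])
  i=5: ✗ (none in [5,7])
  i=6: ✗ (none in [6,8])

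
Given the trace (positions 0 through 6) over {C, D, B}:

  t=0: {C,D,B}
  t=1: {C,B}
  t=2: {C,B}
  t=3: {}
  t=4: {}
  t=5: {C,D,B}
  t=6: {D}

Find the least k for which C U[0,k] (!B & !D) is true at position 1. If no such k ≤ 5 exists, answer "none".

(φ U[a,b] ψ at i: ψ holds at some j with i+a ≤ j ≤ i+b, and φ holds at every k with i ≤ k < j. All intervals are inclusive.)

Need earliest j ≥ 1 with (!B & !D), and C at every k in [1,j-1].
  j=1: rhs fails.
  j=2: rhs fails.
  j=3: rhs holds; lhs holds on [1,2]. k = 2.

2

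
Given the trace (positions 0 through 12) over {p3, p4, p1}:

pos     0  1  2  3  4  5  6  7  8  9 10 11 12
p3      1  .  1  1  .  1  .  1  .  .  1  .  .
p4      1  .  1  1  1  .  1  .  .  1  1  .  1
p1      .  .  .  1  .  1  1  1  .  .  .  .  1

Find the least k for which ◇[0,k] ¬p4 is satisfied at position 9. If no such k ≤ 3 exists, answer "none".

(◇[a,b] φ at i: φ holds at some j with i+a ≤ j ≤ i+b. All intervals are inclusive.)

2

Scan j = 9,10,… for ¬p4:
  j=9: fails
  j=10: fails
  j=11: holds
First hit at j=11, so smallest k = 11-9 = 2.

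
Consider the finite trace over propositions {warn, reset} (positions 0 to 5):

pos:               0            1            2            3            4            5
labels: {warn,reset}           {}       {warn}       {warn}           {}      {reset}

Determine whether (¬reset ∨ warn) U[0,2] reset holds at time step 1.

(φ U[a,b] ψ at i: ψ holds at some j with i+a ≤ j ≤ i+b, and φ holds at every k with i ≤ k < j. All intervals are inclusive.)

False

Need some j in [1,3] with reset, and (¬reset ∨ warn) at every k in [1,j-1].
  j=1: reset false.
  j=2: reset false.
  j=3: reset false.
No j in the window works → until fails.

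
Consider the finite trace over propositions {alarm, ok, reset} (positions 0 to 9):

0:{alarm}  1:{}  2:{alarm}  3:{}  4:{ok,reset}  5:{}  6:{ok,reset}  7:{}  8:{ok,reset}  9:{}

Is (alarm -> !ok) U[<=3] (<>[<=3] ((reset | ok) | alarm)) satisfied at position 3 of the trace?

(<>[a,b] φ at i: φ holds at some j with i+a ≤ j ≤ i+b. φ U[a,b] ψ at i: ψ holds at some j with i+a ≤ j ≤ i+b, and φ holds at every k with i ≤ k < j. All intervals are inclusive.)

True

Need some j in [3,6] with <>[<=3] ((reset | ok) | alarm), and (alarm -> !ok) at every k in [3,j-1].
  j=3: <>[<=3] ((reset | ok) | alarm) holds; no prefix to check → satisfied.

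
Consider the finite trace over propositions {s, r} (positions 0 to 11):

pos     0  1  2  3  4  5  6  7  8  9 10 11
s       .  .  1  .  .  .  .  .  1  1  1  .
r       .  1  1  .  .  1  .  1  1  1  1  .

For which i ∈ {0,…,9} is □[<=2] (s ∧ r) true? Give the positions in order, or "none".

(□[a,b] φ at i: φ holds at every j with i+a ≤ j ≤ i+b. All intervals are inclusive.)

Evaluate at each i in [0,9]:
  i=0: ✗ (fails at j=0)
  i=1: ✗ (fails at j=1)
  i=2: ✗ (fails at j=3)
  i=3: ✗ (fails at j=3)
  i=4: ✗ (fails at j=4)
  i=5: ✗ (fails at j=5)
  i=6: ✗ (fails at j=6)
  i=7: ✗ (fails at j=7)
  i=8: ✓ (all of [8,10])
  i=9: ✗ (fails at j=11)

8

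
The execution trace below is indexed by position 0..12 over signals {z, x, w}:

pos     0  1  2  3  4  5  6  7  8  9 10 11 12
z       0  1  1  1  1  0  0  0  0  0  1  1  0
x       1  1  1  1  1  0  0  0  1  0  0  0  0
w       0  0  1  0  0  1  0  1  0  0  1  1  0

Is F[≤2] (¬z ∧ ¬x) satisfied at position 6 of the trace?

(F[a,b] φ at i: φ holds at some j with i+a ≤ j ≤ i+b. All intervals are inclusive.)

Check (¬z ∧ ¬x) at each j in [6,8]:
  j=6: true
  j=7: true
  j=8: false
Found at j=6 → formula holds.

True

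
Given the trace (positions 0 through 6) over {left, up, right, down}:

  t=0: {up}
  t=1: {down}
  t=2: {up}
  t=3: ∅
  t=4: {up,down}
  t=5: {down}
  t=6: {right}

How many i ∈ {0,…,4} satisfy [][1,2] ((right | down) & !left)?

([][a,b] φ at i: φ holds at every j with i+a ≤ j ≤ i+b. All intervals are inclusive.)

Evaluate at each i in [0,4]:
  i=0: ✗ (fails at j=2)
  i=1: ✗ (fails at j=2)
  i=2: ✗ (fails at j=3)
  i=3: ✓ (all of [4,5])
  i=4: ✓ (all of [5,6])
Positions where it holds: {3, 4} → 2.

2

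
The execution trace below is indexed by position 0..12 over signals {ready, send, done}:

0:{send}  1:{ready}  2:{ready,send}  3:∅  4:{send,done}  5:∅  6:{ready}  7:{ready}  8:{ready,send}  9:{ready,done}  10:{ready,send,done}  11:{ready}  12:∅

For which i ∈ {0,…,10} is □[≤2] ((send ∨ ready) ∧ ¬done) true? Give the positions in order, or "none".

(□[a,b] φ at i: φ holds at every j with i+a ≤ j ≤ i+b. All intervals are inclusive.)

Evaluate at each i in [0,10]:
  i=0: ✓ (all of [0,2])
  i=1: ✗ (fails at j=3)
  i=2: ✗ (fails at j=3)
  i=3: ✗ (fails at j=3)
  i=4: ✗ (fails at j=4)
  i=5: ✗ (fails at j=5)
  i=6: ✓ (all of [6,8])
  i=7: ✗ (fails at j=9)
  i=8: ✗ (fails at j=9)
  i=9: ✗ (fails at j=9)
  i=10: ✗ (fails at j=10)

0, 6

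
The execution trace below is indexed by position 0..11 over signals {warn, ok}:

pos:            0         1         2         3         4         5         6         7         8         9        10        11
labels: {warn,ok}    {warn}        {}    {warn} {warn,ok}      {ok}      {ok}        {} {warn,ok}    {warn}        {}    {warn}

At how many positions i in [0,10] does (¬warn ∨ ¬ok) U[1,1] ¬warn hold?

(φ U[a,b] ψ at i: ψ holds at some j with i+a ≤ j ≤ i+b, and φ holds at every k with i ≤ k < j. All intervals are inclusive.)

4

Evaluate at each i in [0,10]:
  i=0: ✗ (no rhs in [1,1])
  i=1: ✓ (rhs at j=2; lhs holds on [1,1])
  i=2: ✗ (no rhs in [3,3])
  i=3: ✗ (no rhs in [4,4])
  i=4: ✗ (lhs fails at k=4 before rhs at j=5)
  i=5: ✓ (rhs at j=6; lhs holds on [5,5])
  i=6: ✓ (rhs at j=7; lhs holds on [6,6])
  i=7: ✗ (no rhs in [8,8])
  i=8: ✗ (no rhs in [9,9])
  i=9: ✓ (rhs at j=10; lhs holds on [9,9])
  i=10: ✗ (no rhs in [11,11])
Positions where it holds: {1, 5, 6, 9} → 4.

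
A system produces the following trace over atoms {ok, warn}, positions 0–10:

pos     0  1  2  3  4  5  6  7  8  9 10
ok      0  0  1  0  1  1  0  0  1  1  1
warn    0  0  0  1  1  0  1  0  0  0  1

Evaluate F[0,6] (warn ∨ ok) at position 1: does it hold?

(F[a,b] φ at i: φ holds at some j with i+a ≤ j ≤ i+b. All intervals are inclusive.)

True

Check (warn ∨ ok) at each j in [1,7]:
  j=1: false
  j=2: true
  j=3: true
  j=4: true
  j=5: true
  j=6: true
  j=7: false
Found at j=2 → formula holds.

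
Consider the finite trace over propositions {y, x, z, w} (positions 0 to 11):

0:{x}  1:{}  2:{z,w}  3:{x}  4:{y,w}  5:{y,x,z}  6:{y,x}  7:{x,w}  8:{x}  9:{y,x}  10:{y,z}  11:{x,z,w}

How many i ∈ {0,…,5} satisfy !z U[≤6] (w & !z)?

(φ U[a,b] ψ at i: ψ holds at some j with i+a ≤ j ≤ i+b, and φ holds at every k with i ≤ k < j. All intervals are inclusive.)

2

Evaluate at each i in [0,5]:
  i=0: ✗ (lhs fails at k=2 before rhs at j=4)
  i=1: ✗ (lhs fails at k=2 before rhs at j=4)
  i=2: ✗ (lhs fails at k=2 before rhs at j=4)
  i=3: ✓ (rhs at j=4; lhs holds on [3,3])
  i=4: ✓ (rhs at j=4)
  i=5: ✗ (lhs fails at k=5 before rhs at j=7)
Positions where it holds: {3, 4} → 2.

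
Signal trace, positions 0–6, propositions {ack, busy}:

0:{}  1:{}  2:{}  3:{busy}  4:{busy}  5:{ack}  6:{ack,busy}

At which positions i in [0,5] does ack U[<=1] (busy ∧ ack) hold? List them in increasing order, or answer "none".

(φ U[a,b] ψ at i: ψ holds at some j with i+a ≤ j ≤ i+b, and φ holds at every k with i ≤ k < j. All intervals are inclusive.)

Evaluate at each i in [0,5]:
  i=0: ✗ (no rhs in [0,1])
  i=1: ✗ (no rhs in [1,2])
  i=2: ✗ (no rhs in [2,3])
  i=3: ✗ (no rhs in [3,4])
  i=4: ✗ (no rhs in [4,5])
  i=5: ✓ (rhs at j=6; lhs holds on [5,5])

5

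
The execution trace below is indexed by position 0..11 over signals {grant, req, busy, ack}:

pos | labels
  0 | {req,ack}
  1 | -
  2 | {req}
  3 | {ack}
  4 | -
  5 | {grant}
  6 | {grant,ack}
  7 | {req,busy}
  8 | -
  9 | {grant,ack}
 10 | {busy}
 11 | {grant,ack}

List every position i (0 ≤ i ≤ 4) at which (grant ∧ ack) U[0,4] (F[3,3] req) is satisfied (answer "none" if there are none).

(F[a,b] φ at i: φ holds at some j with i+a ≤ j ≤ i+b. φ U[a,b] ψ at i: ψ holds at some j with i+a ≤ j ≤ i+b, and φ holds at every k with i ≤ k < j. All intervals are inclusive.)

Evaluate at each i in [0,4]:
  i=0: ✗ (lhs fails at k=0 before rhs at j=4)
  i=1: ✗ (lhs fails at k=1 before rhs at j=4)
  i=2: ✗ (lhs fails at k=2 before rhs at j=4)
  i=3: ✗ (lhs fails at k=3 before rhs at j=4)
  i=4: ✓ (rhs at j=4)

4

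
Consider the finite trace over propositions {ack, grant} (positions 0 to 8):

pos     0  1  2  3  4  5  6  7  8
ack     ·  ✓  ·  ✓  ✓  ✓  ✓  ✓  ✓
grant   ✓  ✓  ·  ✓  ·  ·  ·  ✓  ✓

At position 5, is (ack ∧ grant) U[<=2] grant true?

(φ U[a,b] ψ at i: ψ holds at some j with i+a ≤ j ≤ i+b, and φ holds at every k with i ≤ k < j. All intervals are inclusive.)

Does not hold

Need some j in [5,7] with grant, and (ack ∧ grant) at every k in [5,j-1].
  j=5: grant false.
  j=6: grant false.
  j=7: grant holds, but (ack ∧ grant) fails at k=5 → not this j.
No j in the window works → until fails.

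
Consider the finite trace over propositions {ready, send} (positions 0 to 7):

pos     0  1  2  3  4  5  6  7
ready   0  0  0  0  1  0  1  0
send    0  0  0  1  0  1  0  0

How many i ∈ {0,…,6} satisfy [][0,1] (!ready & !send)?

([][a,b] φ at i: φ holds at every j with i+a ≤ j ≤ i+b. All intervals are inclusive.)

2

Evaluate at each i in [0,6]:
  i=0: ✓ (all of [0,1])
  i=1: ✓ (all of [1,2])
  i=2: ✗ (fails at j=3)
  i=3: ✗ (fails at j=3)
  i=4: ✗ (fails at j=4)
  i=5: ✗ (fails at j=5)
  i=6: ✗ (fails at j=6)
Positions where it holds: {0, 1} → 2.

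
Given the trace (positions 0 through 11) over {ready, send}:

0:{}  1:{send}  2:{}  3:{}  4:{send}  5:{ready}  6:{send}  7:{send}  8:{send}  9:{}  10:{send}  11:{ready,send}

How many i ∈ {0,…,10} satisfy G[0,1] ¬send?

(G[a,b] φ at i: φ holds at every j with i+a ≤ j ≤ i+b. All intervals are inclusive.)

1

Evaluate at each i in [0,10]:
  i=0: ✗ (fails at j=1)
  i=1: ✗ (fails at j=1)
  i=2: ✓ (all of [2,3])
  i=3: ✗ (fails at j=4)
  i=4: ✗ (fails at j=4)
  i=5: ✗ (fails at j=6)
  i=6: ✗ (fails at j=6)
  i=7: ✗ (fails at j=7)
  i=8: ✗ (fails at j=8)
  i=9: ✗ (fails at j=10)
  i=10: ✗ (fails at j=10)
Positions where it holds: {2} → 1.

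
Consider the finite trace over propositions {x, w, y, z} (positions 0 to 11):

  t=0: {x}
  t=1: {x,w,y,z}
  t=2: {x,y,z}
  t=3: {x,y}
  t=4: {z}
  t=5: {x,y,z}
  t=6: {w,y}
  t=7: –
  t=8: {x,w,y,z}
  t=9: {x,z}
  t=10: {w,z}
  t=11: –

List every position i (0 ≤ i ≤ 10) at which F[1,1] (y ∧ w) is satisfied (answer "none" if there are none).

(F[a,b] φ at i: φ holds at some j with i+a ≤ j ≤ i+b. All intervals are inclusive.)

Evaluate at each i in [0,10]:
  i=0: ✓ (witness j=1)
  i=1: ✗ (none in [2,2])
  i=2: ✗ (none in [3,3])
  i=3: ✗ (none in [4,4])
  i=4: ✗ (none in [5,5])
  i=5: ✓ (witness j=6)
  i=6: ✗ (none in [7,7])
  i=7: ✓ (witness j=8)
  i=8: ✗ (none in [9,9])
  i=9: ✗ (none in [10,10])
  i=10: ✗ (none in [11,11])

0, 5, 7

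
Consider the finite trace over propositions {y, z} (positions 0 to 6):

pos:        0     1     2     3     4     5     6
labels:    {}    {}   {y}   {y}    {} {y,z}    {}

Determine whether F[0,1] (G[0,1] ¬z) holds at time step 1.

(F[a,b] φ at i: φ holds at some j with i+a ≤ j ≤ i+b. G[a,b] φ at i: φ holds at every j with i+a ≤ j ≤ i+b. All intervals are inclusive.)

Holds

Check G[0,1] ¬z at each j in [1,2]:
  j=1: holds on [1,2]
  j=2: holds on [2,3]
Found at j=1 → formula holds.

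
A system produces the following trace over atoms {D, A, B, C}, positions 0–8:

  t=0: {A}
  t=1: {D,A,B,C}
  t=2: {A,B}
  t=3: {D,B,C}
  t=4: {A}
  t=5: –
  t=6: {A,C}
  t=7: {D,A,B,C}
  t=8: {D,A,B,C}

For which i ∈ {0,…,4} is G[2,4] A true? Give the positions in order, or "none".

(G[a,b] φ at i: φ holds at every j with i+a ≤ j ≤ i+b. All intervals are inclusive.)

4

Evaluate at each i in [0,4]:
  i=0: ✗ (fails at j=3)
  i=1: ✗ (fails at j=3)
  i=2: ✗ (fails at j=5)
  i=3: ✗ (fails at j=5)
  i=4: ✓ (all of [6,8])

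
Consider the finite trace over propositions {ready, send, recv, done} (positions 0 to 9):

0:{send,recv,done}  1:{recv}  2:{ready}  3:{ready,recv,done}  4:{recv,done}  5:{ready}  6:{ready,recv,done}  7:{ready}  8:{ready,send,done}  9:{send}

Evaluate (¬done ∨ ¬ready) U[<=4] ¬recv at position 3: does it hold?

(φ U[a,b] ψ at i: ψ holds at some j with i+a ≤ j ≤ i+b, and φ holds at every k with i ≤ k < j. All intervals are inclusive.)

Need some j in [3,7] with ¬recv, and (¬done ∨ ¬ready) at every k in [3,j-1].
  j=3: ¬recv false.
  j=4: ¬recv false.
  j=5: ¬recv holds, but (¬done ∨ ¬ready) fails at k=3 → not this j.
  j=6: ¬recv false.
  j=7: ¬recv holds, but (¬done ∨ ¬ready) fails at k=3 → not this j.
No j in the window works → until fails.

Does not hold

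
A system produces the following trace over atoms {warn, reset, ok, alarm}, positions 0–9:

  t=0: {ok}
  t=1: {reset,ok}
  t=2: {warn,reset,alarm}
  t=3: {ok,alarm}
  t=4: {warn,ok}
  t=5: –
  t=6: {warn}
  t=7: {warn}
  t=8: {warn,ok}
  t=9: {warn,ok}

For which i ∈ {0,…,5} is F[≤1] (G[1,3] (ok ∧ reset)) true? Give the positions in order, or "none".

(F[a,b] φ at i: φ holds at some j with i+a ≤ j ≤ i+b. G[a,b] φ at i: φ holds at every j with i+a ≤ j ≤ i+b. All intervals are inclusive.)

Evaluate at each i in [0,5]:
  i=0: ✗ (none in [0,1])
  i=1: ✗ (none in [1,2])
  i=2: ✗ (none in [2,3])
  i=3: ✗ (none in [3,4])
  i=4: ✗ (none in [4,5])
  i=5: ✗ (none in [5,6])

none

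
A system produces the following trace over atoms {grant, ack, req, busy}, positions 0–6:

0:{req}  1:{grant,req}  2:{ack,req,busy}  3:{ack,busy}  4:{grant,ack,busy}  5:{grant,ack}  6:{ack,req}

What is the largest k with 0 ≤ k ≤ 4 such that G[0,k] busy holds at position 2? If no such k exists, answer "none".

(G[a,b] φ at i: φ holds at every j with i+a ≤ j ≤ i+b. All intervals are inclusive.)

2

busy must hold from j=2 onward; find where it first fails.
  j=2: holds
  j=3: holds
  j=4: holds
  j=5: fails
Holds on [2,4], so largest k = 2.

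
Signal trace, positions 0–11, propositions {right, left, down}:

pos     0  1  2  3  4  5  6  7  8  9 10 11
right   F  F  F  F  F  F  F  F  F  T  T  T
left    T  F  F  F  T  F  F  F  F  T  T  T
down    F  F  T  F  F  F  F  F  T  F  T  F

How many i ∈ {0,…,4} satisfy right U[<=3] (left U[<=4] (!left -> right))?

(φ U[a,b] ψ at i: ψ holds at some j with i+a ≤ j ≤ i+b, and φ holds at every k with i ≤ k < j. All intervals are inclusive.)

2

Evaluate at each i in [0,4]:
  i=0: ✓ (rhs at j=0)
  i=1: ✗ (lhs fails at k=1 before rhs at j=4)
  i=2: ✗ (lhs fails at k=2 before rhs at j=4)
  i=3: ✗ (lhs fails at k=3 before rhs at j=4)
  i=4: ✓ (rhs at j=4)
Positions where it holds: {0, 4} → 2.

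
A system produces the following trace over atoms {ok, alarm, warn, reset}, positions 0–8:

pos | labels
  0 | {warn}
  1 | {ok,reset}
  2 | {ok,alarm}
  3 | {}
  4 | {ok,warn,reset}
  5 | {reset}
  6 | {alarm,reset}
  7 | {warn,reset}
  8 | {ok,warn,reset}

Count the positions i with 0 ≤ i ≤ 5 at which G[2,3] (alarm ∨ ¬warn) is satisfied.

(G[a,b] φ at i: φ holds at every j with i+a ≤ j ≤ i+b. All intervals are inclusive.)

Evaluate at each i in [0,5]:
  i=0: ✓ (all of [2,3])
  i=1: ✗ (fails at j=4)
  i=2: ✗ (fails at j=4)
  i=3: ✓ (all of [5,6])
  i=4: ✗ (fails at j=7)
  i=5: ✗ (fails at j=7)
Positions where it holds: {0, 3} → 2.

2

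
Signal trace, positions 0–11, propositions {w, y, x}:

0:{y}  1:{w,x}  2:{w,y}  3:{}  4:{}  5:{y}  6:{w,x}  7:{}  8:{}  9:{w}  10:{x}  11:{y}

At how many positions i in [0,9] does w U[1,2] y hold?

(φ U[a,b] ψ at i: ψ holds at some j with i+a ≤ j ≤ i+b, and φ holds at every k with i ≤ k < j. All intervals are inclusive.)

Evaluate at each i in [0,9]:
  i=0: ✗ (lhs fails at k=0 before rhs at j=2)
  i=1: ✓ (rhs at j=2; lhs holds on [1,1])
  i=2: ✗ (no rhs in [3,4])
  i=3: ✗ (lhs fails at k=3 before rhs at j=5)
  i=4: ✗ (lhs fails at k=4 before rhs at j=5)
  i=5: ✗ (no rhs in [6,7])
  i=6: ✗ (no rhs in [7,8])
  i=7: ✗ (no rhs in [8,9])
  i=8: ✗ (no rhs in [9,10])
  i=9: ✗ (lhs fails at k=10 before rhs at j=11)
Positions where it holds: {1} → 1.

1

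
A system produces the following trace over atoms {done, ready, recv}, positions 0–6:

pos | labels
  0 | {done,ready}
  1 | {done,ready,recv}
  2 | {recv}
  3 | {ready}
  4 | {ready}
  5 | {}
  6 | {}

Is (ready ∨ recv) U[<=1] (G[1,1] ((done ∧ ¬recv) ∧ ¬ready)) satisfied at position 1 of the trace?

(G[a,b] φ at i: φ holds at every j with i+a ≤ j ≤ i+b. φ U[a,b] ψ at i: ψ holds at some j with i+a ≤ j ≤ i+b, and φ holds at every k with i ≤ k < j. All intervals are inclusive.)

Need some j in [1,2] with G[1,1] ((done ∧ ¬recv) ∧ ¬ready), and (ready ∨ recv) at every k in [1,j-1].
  j=1: G[1,1] ((done ∧ ¬recv) ∧ ¬ready) — fails at 2.
  j=2: G[1,1] ((done ∧ ¬recv) ∧ ¬ready) — fails at 3.
No j in the window works → until fails.

Does not hold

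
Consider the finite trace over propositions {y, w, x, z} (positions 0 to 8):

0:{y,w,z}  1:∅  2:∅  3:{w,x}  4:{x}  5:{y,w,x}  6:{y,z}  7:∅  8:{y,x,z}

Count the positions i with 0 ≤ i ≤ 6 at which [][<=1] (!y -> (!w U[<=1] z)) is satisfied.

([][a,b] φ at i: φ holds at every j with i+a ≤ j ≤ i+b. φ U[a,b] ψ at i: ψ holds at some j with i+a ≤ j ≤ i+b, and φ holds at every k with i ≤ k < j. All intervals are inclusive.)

Evaluate at each i in [0,6]:
  i=0: ✗ (fails at j=1)
  i=1: ✗ (fails at j=1)
  i=2: ✗ (fails at j=2)
  i=3: ✗ (fails at j=3)
  i=4: ✗ (fails at j=4)
  i=5: ✓ (all of [5,6])
  i=6: ✓ (all of [6,7])
Positions where it holds: {5, 6} → 2.

2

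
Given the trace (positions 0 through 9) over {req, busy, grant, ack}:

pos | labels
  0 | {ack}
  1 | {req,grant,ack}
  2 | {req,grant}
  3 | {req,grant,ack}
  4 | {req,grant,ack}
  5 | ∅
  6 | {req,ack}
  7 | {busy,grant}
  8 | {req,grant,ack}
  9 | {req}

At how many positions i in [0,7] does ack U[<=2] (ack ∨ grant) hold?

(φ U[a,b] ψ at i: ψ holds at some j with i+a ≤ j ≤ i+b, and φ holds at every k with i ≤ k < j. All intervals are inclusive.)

7

Evaluate at each i in [0,7]:
  i=0: ✓ (rhs at j=0)
  i=1: ✓ (rhs at j=1)
  i=2: ✓ (rhs at j=2)
  i=3: ✓ (rhs at j=3)
  i=4: ✓ (rhs at j=4)
  i=5: ✗ (lhs fails at k=5 before rhs at j=6)
  i=6: ✓ (rhs at j=6)
  i=7: ✓ (rhs at j=7)
Positions where it holds: {0, 1, 2, 3, 4, 6, 7} → 7.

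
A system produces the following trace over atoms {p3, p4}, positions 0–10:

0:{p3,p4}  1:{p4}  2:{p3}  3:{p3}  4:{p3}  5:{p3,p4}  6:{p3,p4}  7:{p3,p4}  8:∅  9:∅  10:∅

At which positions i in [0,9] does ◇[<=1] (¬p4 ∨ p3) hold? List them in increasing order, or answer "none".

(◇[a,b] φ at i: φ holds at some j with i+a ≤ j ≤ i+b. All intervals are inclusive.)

0, 1, 2, 3, 4, 5, 6, 7, 8, 9

Evaluate at each i in [0,9]:
  i=0: ✓ (witness j=0)
  i=1: ✓ (witness j=2)
  i=2: ✓ (witness j=2)
  i=3: ✓ (witness j=3)
  i=4: ✓ (witness j=4)
  i=5: ✓ (witness j=5)
  i=6: ✓ (witness j=6)
  i=7: ✓ (witness j=7)
  i=8: ✓ (witness j=8)
  i=9: ✓ (witness j=9)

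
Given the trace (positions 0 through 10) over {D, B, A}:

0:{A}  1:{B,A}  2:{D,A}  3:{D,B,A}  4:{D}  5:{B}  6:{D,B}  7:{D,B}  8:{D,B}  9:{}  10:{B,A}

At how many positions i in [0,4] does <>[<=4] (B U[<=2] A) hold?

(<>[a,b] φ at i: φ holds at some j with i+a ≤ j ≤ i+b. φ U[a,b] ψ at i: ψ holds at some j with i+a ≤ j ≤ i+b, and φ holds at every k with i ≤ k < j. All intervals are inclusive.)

Evaluate at each i in [0,4]:
  i=0: ✓ (witness j=0)
  i=1: ✓ (witness j=1)
  i=2: ✓ (witness j=2)
  i=3: ✓ (witness j=3)
  i=4: ✗ (none in [4,8])
Positions where it holds: {0, 1, 2, 3} → 4.

4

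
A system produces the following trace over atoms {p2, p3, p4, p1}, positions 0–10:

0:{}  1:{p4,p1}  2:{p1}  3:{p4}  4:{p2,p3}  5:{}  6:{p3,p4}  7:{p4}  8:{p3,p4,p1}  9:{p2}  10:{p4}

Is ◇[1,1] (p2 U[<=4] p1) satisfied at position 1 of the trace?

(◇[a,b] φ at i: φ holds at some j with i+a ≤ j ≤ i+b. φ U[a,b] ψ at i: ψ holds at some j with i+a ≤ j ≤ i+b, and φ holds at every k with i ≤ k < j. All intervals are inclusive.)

Check (p2 U[<=4] p1) at each j in [2,2]:
  j=2: holds
Found at j=2 → formula holds.

Holds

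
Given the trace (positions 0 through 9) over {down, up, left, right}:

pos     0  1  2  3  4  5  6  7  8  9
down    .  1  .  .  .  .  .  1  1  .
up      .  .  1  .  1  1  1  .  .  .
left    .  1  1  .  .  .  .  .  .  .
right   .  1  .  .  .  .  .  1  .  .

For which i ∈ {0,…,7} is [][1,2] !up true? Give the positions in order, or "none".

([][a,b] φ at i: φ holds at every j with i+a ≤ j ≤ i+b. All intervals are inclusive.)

6, 7

Evaluate at each i in [0,7]:
  i=0: ✗ (fails at j=2)
  i=1: ✗ (fails at j=2)
  i=2: ✗ (fails at j=4)
  i=3: ✗ (fails at j=4)
  i=4: ✗ (fails at j=5)
  i=5: ✗ (fails at j=6)
  i=6: ✓ (all of [7,8])
  i=7: ✓ (all of [8,9])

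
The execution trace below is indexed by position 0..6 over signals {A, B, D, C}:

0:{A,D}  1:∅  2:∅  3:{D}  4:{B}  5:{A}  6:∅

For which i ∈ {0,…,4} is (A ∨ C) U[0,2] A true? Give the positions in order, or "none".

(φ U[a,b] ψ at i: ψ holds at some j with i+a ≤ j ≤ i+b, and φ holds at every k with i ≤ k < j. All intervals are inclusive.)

Evaluate at each i in [0,4]:
  i=0: ✓ (rhs at j=0)
  i=1: ✗ (no rhs in [1,3])
  i=2: ✗ (no rhs in [2,4])
  i=3: ✗ (lhs fails at k=3 before rhs at j=5)
  i=4: ✗ (lhs fails at k=4 before rhs at j=5)

0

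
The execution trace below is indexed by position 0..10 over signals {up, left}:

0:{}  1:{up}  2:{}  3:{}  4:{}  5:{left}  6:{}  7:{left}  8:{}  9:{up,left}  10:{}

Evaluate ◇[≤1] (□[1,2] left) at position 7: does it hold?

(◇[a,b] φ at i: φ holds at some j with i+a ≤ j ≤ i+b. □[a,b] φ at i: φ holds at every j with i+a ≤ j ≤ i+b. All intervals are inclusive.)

Check □[1,2] left at each j in [7,8]:
  j=7: fails at 8
  j=8: fails at 10
No position in the window satisfies it → formula fails.

No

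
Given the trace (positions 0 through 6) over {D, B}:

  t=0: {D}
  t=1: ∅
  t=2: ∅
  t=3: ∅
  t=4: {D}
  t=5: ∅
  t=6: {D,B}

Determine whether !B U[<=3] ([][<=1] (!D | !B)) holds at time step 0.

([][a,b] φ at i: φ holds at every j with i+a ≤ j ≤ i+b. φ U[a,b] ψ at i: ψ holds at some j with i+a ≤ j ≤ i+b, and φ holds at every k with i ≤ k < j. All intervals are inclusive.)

Need some j in [0,3] with [][<=1] (!D | !B), and !B at every k in [0,j-1].
  j=0: [][<=1] (!D | !B) holds; no prefix to check → satisfied.

True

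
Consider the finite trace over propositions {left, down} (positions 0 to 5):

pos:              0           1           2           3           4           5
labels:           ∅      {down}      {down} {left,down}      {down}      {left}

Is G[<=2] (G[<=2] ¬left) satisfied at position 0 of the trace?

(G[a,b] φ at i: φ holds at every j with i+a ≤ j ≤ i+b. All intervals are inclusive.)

False

Check G[<=2] ¬left at every j in [0,2]:
  j=0: holds on [0,2]
  j=1: fails at 3
  j=2: fails at 3
Fails at j=1 → formula fails.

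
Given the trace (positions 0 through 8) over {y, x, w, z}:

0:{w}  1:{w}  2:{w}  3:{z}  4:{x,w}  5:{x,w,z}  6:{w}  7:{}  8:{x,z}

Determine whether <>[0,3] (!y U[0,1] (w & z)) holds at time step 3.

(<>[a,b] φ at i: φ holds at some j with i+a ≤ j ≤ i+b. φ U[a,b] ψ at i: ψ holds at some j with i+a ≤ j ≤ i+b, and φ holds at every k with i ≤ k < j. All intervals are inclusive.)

Yes

Check (!y U[0,1] (w & z)) at each j in [3,6]:
  j=3: fails
  j=4: holds
  j=5: holds
  j=6: fails
Found at j=4 → formula holds.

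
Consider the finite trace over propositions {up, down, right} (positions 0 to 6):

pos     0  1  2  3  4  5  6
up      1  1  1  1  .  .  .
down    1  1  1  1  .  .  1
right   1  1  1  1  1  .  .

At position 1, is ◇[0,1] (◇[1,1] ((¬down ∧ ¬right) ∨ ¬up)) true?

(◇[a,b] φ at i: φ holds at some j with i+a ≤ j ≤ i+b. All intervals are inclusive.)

Check ◇[1,1] ((¬down ∧ ¬right) ∨ ¬up) at each j in [1,2]:
  j=1: fails (none in [2,2])
  j=2: fails (none in [3,3])
No position in the window satisfies it → formula fails.

Does not hold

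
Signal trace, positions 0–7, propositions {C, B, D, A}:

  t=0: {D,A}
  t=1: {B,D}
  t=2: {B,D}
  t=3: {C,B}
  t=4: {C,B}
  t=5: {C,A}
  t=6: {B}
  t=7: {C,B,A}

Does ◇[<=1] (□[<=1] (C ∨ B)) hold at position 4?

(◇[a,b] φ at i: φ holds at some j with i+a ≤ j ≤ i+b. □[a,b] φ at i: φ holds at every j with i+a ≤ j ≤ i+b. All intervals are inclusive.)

Check □[<=1] (C ∨ B) at each j in [4,5]:
  j=4: holds on [4,5]
  j=5: holds on [5,6]
Found at j=4 → formula holds.

Holds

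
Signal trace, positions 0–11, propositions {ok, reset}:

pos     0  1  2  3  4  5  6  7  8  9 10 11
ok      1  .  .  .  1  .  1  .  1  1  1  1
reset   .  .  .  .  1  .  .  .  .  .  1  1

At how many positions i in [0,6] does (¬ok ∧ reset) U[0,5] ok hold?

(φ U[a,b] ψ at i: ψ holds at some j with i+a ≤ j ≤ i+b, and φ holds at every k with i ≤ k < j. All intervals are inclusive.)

Evaluate at each i in [0,6]:
  i=0: ✓ (rhs at j=0)
  i=1: ✗ (lhs fails at k=1 before rhs at j=4)
  i=2: ✗ (lhs fails at k=2 before rhs at j=4)
  i=3: ✗ (lhs fails at k=3 before rhs at j=4)
  i=4: ✓ (rhs at j=4)
  i=5: ✗ (lhs fails at k=5 before rhs at j=6)
  i=6: ✓ (rhs at j=6)
Positions where it holds: {0, 4, 6} → 3.

3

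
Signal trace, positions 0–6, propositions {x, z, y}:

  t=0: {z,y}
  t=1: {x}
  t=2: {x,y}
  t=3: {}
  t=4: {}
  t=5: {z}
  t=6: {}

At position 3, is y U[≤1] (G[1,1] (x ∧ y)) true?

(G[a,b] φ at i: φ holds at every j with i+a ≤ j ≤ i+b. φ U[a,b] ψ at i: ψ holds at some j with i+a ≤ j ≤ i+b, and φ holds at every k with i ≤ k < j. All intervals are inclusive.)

Need some j in [3,4] with G[1,1] (x ∧ y), and y at every k in [3,j-1].
  j=3: G[1,1] (x ∧ y) — fails at 4.
  j=4: G[1,1] (x ∧ y) — fails at 5.
No j in the window works → until fails.

Does not hold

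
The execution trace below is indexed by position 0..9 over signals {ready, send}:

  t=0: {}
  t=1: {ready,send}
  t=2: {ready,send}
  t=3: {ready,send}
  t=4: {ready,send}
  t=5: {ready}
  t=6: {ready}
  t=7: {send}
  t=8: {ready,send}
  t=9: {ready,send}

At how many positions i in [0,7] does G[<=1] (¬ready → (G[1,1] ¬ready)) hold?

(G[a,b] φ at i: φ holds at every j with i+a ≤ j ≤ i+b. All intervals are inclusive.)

Evaluate at each i in [0,7]:
  i=0: ✗ (fails at j=0)
  i=1: ✓ (all of [1,2])
  i=2: ✓ (all of [2,3])
  i=3: ✓ (all of [3,4])
  i=4: ✓ (all of [4,5])
  i=5: ✓ (all of [5,6])
  i=6: ✗ (fails at j=7)
  i=7: ✗ (fails at j=7)
Positions where it holds: {1, 2, 3, 4, 5} → 5.

5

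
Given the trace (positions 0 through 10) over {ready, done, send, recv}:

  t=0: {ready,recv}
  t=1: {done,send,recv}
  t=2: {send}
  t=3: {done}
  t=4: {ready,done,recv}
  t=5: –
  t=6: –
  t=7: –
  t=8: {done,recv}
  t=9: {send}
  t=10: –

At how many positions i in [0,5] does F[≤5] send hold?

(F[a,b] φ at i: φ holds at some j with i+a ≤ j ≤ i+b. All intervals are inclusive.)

Evaluate at each i in [0,5]:
  i=0: ✓ (witness j=1)
  i=1: ✓ (witness j=1)
  i=2: ✓ (witness j=2)
  i=3: ✗ (none in [3,8])
  i=4: ✓ (witness j=9)
  i=5: ✓ (witness j=9)
Positions where it holds: {0, 1, 2, 4, 5} → 5.

5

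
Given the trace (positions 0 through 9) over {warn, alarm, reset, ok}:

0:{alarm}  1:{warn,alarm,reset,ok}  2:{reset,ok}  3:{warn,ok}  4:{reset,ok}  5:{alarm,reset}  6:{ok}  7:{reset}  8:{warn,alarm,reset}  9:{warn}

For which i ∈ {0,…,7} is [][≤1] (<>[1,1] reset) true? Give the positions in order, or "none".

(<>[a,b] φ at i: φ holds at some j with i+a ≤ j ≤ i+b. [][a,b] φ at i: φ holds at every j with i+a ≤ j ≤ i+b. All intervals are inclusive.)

Evaluate at each i in [0,7]:
  i=0: ✓ (all of [0,1])
  i=1: ✗ (fails at j=2)
  i=2: ✗ (fails at j=2)
  i=3: ✓ (all of [3,4])
  i=4: ✗ (fails at j=5)
  i=5: ✗ (fails at j=5)
  i=6: ✓ (all of [6,7])
  i=7: ✗ (fails at j=8)

0, 3, 6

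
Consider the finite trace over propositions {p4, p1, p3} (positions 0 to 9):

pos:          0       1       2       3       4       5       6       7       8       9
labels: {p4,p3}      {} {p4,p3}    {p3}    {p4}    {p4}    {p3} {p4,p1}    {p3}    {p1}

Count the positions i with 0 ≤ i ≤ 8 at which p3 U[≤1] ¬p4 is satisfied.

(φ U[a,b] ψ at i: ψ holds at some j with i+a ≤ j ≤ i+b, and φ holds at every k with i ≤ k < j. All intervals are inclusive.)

Evaluate at each i in [0,8]:
  i=0: ✓ (rhs at j=1; lhs holds on [0,0])
  i=1: ✓ (rhs at j=1)
  i=2: ✓ (rhs at j=3; lhs holds on [2,2])
  i=3: ✓ (rhs at j=3)
  i=4: ✗ (no rhs in [4,5])
  i=5: ✗ (lhs fails at k=5 before rhs at j=6)
  i=6: ✓ (rhs at j=6)
  i=7: ✗ (lhs fails at k=7 before rhs at j=8)
  i=8: ✓ (rhs at j=8)
Positions where it holds: {0, 1, 2, 3, 6, 8} → 6.

6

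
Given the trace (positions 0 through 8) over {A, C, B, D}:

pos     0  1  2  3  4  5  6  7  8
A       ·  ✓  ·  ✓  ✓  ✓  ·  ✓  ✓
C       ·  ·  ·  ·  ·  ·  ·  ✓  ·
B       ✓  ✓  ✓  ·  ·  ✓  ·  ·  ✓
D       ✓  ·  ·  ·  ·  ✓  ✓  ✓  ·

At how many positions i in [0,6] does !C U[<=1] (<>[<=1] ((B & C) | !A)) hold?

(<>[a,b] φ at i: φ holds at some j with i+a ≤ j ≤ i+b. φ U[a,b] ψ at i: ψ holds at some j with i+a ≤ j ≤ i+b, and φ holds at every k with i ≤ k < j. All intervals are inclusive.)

Evaluate at each i in [0,6]:
  i=0: ✓ (rhs at j=0)
  i=1: ✓ (rhs at j=1)
  i=2: ✓ (rhs at j=2)
  i=3: ✗ (no rhs in [3,4])
  i=4: ✓ (rhs at j=5; lhs holds on [4,4])
  i=5: ✓ (rhs at j=5)
  i=6: ✓ (rhs at j=6)
Positions where it holds: {0, 1, 2, 4, 5, 6} → 6.

6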